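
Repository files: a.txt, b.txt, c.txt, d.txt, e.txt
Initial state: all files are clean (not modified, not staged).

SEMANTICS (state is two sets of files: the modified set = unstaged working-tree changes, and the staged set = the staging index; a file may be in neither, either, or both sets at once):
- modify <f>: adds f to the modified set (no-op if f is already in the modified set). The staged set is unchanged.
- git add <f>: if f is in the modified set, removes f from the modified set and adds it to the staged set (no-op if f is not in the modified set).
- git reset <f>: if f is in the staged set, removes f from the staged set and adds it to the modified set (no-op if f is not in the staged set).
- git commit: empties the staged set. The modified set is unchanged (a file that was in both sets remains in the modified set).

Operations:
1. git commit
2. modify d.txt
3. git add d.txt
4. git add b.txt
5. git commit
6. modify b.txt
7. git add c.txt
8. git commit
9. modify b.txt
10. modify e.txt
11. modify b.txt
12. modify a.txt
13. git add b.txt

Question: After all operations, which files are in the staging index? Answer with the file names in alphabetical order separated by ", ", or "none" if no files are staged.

Answer: b.txt

Derivation:
After op 1 (git commit): modified={none} staged={none}
After op 2 (modify d.txt): modified={d.txt} staged={none}
After op 3 (git add d.txt): modified={none} staged={d.txt}
After op 4 (git add b.txt): modified={none} staged={d.txt}
After op 5 (git commit): modified={none} staged={none}
After op 6 (modify b.txt): modified={b.txt} staged={none}
After op 7 (git add c.txt): modified={b.txt} staged={none}
After op 8 (git commit): modified={b.txt} staged={none}
After op 9 (modify b.txt): modified={b.txt} staged={none}
After op 10 (modify e.txt): modified={b.txt, e.txt} staged={none}
After op 11 (modify b.txt): modified={b.txt, e.txt} staged={none}
After op 12 (modify a.txt): modified={a.txt, b.txt, e.txt} staged={none}
After op 13 (git add b.txt): modified={a.txt, e.txt} staged={b.txt}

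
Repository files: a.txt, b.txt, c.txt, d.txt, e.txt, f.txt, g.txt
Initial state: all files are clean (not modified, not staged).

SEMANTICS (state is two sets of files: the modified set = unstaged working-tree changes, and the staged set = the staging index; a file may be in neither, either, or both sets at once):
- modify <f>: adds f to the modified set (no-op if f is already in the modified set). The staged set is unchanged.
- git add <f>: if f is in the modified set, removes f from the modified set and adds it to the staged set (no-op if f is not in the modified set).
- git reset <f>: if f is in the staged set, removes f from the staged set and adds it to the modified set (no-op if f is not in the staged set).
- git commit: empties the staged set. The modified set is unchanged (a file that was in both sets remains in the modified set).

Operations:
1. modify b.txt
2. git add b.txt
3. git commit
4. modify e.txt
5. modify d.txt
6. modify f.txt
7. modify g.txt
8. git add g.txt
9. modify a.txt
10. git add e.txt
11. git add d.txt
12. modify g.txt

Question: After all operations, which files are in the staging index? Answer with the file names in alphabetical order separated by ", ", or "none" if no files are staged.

After op 1 (modify b.txt): modified={b.txt} staged={none}
After op 2 (git add b.txt): modified={none} staged={b.txt}
After op 3 (git commit): modified={none} staged={none}
After op 4 (modify e.txt): modified={e.txt} staged={none}
After op 5 (modify d.txt): modified={d.txt, e.txt} staged={none}
After op 6 (modify f.txt): modified={d.txt, e.txt, f.txt} staged={none}
After op 7 (modify g.txt): modified={d.txt, e.txt, f.txt, g.txt} staged={none}
After op 8 (git add g.txt): modified={d.txt, e.txt, f.txt} staged={g.txt}
After op 9 (modify a.txt): modified={a.txt, d.txt, e.txt, f.txt} staged={g.txt}
After op 10 (git add e.txt): modified={a.txt, d.txt, f.txt} staged={e.txt, g.txt}
After op 11 (git add d.txt): modified={a.txt, f.txt} staged={d.txt, e.txt, g.txt}
After op 12 (modify g.txt): modified={a.txt, f.txt, g.txt} staged={d.txt, e.txt, g.txt}

Answer: d.txt, e.txt, g.txt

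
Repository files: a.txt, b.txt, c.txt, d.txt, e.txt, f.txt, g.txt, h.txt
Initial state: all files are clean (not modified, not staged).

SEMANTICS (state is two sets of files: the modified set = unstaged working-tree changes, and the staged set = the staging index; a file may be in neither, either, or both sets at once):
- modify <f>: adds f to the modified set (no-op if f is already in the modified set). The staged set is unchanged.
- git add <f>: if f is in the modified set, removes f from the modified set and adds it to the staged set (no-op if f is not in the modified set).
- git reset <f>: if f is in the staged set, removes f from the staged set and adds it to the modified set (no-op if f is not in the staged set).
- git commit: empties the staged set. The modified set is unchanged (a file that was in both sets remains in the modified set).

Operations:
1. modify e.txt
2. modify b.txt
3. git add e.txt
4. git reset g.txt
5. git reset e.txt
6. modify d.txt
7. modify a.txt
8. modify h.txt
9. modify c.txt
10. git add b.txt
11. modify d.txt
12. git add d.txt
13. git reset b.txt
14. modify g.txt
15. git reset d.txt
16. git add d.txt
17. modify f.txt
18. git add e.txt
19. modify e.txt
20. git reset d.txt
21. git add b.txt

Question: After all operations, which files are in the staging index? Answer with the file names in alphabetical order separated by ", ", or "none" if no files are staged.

Answer: b.txt, e.txt

Derivation:
After op 1 (modify e.txt): modified={e.txt} staged={none}
After op 2 (modify b.txt): modified={b.txt, e.txt} staged={none}
After op 3 (git add e.txt): modified={b.txt} staged={e.txt}
After op 4 (git reset g.txt): modified={b.txt} staged={e.txt}
After op 5 (git reset e.txt): modified={b.txt, e.txt} staged={none}
After op 6 (modify d.txt): modified={b.txt, d.txt, e.txt} staged={none}
After op 7 (modify a.txt): modified={a.txt, b.txt, d.txt, e.txt} staged={none}
After op 8 (modify h.txt): modified={a.txt, b.txt, d.txt, e.txt, h.txt} staged={none}
After op 9 (modify c.txt): modified={a.txt, b.txt, c.txt, d.txt, e.txt, h.txt} staged={none}
After op 10 (git add b.txt): modified={a.txt, c.txt, d.txt, e.txt, h.txt} staged={b.txt}
After op 11 (modify d.txt): modified={a.txt, c.txt, d.txt, e.txt, h.txt} staged={b.txt}
After op 12 (git add d.txt): modified={a.txt, c.txt, e.txt, h.txt} staged={b.txt, d.txt}
After op 13 (git reset b.txt): modified={a.txt, b.txt, c.txt, e.txt, h.txt} staged={d.txt}
After op 14 (modify g.txt): modified={a.txt, b.txt, c.txt, e.txt, g.txt, h.txt} staged={d.txt}
After op 15 (git reset d.txt): modified={a.txt, b.txt, c.txt, d.txt, e.txt, g.txt, h.txt} staged={none}
After op 16 (git add d.txt): modified={a.txt, b.txt, c.txt, e.txt, g.txt, h.txt} staged={d.txt}
After op 17 (modify f.txt): modified={a.txt, b.txt, c.txt, e.txt, f.txt, g.txt, h.txt} staged={d.txt}
After op 18 (git add e.txt): modified={a.txt, b.txt, c.txt, f.txt, g.txt, h.txt} staged={d.txt, e.txt}
After op 19 (modify e.txt): modified={a.txt, b.txt, c.txt, e.txt, f.txt, g.txt, h.txt} staged={d.txt, e.txt}
After op 20 (git reset d.txt): modified={a.txt, b.txt, c.txt, d.txt, e.txt, f.txt, g.txt, h.txt} staged={e.txt}
After op 21 (git add b.txt): modified={a.txt, c.txt, d.txt, e.txt, f.txt, g.txt, h.txt} staged={b.txt, e.txt}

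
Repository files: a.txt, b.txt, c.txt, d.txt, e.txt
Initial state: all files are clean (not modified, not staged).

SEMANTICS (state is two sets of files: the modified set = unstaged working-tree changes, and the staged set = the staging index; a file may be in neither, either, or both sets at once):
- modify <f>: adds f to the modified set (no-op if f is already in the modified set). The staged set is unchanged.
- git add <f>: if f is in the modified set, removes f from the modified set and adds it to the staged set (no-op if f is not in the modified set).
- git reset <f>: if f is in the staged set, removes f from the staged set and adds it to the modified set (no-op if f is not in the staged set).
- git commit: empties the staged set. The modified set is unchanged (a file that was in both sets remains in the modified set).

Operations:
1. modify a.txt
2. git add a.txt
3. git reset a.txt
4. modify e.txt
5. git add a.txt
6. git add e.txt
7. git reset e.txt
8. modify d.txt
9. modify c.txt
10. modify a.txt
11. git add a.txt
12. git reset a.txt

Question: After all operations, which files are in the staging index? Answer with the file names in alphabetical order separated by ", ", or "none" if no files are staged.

Answer: none

Derivation:
After op 1 (modify a.txt): modified={a.txt} staged={none}
After op 2 (git add a.txt): modified={none} staged={a.txt}
After op 3 (git reset a.txt): modified={a.txt} staged={none}
After op 4 (modify e.txt): modified={a.txt, e.txt} staged={none}
After op 5 (git add a.txt): modified={e.txt} staged={a.txt}
After op 6 (git add e.txt): modified={none} staged={a.txt, e.txt}
After op 7 (git reset e.txt): modified={e.txt} staged={a.txt}
After op 8 (modify d.txt): modified={d.txt, e.txt} staged={a.txt}
After op 9 (modify c.txt): modified={c.txt, d.txt, e.txt} staged={a.txt}
After op 10 (modify a.txt): modified={a.txt, c.txt, d.txt, e.txt} staged={a.txt}
After op 11 (git add a.txt): modified={c.txt, d.txt, e.txt} staged={a.txt}
After op 12 (git reset a.txt): modified={a.txt, c.txt, d.txt, e.txt} staged={none}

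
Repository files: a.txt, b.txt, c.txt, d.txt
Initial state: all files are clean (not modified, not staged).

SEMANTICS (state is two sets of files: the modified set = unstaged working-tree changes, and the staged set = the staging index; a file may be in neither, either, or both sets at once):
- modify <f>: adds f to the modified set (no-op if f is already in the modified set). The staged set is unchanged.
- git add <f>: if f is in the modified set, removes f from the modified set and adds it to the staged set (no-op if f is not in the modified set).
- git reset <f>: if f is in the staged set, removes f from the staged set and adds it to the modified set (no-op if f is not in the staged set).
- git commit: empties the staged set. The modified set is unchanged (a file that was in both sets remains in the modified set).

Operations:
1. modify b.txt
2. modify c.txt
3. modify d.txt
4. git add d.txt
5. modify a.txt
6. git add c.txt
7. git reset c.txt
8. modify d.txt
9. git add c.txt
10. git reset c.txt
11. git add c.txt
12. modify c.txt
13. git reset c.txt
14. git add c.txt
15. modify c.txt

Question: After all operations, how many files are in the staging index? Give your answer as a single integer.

Answer: 2

Derivation:
After op 1 (modify b.txt): modified={b.txt} staged={none}
After op 2 (modify c.txt): modified={b.txt, c.txt} staged={none}
After op 3 (modify d.txt): modified={b.txt, c.txt, d.txt} staged={none}
After op 4 (git add d.txt): modified={b.txt, c.txt} staged={d.txt}
After op 5 (modify a.txt): modified={a.txt, b.txt, c.txt} staged={d.txt}
After op 6 (git add c.txt): modified={a.txt, b.txt} staged={c.txt, d.txt}
After op 7 (git reset c.txt): modified={a.txt, b.txt, c.txt} staged={d.txt}
After op 8 (modify d.txt): modified={a.txt, b.txt, c.txt, d.txt} staged={d.txt}
After op 9 (git add c.txt): modified={a.txt, b.txt, d.txt} staged={c.txt, d.txt}
After op 10 (git reset c.txt): modified={a.txt, b.txt, c.txt, d.txt} staged={d.txt}
After op 11 (git add c.txt): modified={a.txt, b.txt, d.txt} staged={c.txt, d.txt}
After op 12 (modify c.txt): modified={a.txt, b.txt, c.txt, d.txt} staged={c.txt, d.txt}
After op 13 (git reset c.txt): modified={a.txt, b.txt, c.txt, d.txt} staged={d.txt}
After op 14 (git add c.txt): modified={a.txt, b.txt, d.txt} staged={c.txt, d.txt}
After op 15 (modify c.txt): modified={a.txt, b.txt, c.txt, d.txt} staged={c.txt, d.txt}
Final staged set: {c.txt, d.txt} -> count=2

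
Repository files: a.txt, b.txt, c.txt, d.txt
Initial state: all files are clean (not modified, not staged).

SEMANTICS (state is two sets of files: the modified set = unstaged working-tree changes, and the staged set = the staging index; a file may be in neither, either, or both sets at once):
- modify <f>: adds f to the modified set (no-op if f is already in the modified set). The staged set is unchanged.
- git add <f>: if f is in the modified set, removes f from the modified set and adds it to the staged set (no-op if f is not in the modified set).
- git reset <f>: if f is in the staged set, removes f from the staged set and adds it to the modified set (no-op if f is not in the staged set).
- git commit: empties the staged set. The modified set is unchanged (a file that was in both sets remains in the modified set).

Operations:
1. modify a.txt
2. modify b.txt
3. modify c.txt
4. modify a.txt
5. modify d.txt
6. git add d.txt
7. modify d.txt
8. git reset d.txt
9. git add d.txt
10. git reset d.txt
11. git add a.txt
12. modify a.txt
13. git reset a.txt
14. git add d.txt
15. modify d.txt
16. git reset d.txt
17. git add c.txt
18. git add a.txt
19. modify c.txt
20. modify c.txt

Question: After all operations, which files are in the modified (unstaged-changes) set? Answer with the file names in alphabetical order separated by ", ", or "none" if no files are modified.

After op 1 (modify a.txt): modified={a.txt} staged={none}
After op 2 (modify b.txt): modified={a.txt, b.txt} staged={none}
After op 3 (modify c.txt): modified={a.txt, b.txt, c.txt} staged={none}
After op 4 (modify a.txt): modified={a.txt, b.txt, c.txt} staged={none}
After op 5 (modify d.txt): modified={a.txt, b.txt, c.txt, d.txt} staged={none}
After op 6 (git add d.txt): modified={a.txt, b.txt, c.txt} staged={d.txt}
After op 7 (modify d.txt): modified={a.txt, b.txt, c.txt, d.txt} staged={d.txt}
After op 8 (git reset d.txt): modified={a.txt, b.txt, c.txt, d.txt} staged={none}
After op 9 (git add d.txt): modified={a.txt, b.txt, c.txt} staged={d.txt}
After op 10 (git reset d.txt): modified={a.txt, b.txt, c.txt, d.txt} staged={none}
After op 11 (git add a.txt): modified={b.txt, c.txt, d.txt} staged={a.txt}
After op 12 (modify a.txt): modified={a.txt, b.txt, c.txt, d.txt} staged={a.txt}
After op 13 (git reset a.txt): modified={a.txt, b.txt, c.txt, d.txt} staged={none}
After op 14 (git add d.txt): modified={a.txt, b.txt, c.txt} staged={d.txt}
After op 15 (modify d.txt): modified={a.txt, b.txt, c.txt, d.txt} staged={d.txt}
After op 16 (git reset d.txt): modified={a.txt, b.txt, c.txt, d.txt} staged={none}
After op 17 (git add c.txt): modified={a.txt, b.txt, d.txt} staged={c.txt}
After op 18 (git add a.txt): modified={b.txt, d.txt} staged={a.txt, c.txt}
After op 19 (modify c.txt): modified={b.txt, c.txt, d.txt} staged={a.txt, c.txt}
After op 20 (modify c.txt): modified={b.txt, c.txt, d.txt} staged={a.txt, c.txt}

Answer: b.txt, c.txt, d.txt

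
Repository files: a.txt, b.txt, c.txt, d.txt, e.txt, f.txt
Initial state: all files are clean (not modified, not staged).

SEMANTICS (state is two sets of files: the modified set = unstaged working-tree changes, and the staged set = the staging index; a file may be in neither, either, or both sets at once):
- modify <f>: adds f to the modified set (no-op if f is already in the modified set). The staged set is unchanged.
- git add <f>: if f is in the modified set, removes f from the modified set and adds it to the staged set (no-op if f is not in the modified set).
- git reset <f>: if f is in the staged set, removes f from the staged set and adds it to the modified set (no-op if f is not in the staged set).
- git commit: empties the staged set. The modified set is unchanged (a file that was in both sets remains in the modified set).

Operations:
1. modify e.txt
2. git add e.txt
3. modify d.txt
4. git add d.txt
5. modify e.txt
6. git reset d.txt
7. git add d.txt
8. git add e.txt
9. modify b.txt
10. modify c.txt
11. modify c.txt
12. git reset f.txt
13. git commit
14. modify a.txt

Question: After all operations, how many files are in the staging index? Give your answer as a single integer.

Answer: 0

Derivation:
After op 1 (modify e.txt): modified={e.txt} staged={none}
After op 2 (git add e.txt): modified={none} staged={e.txt}
After op 3 (modify d.txt): modified={d.txt} staged={e.txt}
After op 4 (git add d.txt): modified={none} staged={d.txt, e.txt}
After op 5 (modify e.txt): modified={e.txt} staged={d.txt, e.txt}
After op 6 (git reset d.txt): modified={d.txt, e.txt} staged={e.txt}
After op 7 (git add d.txt): modified={e.txt} staged={d.txt, e.txt}
After op 8 (git add e.txt): modified={none} staged={d.txt, e.txt}
After op 9 (modify b.txt): modified={b.txt} staged={d.txt, e.txt}
After op 10 (modify c.txt): modified={b.txt, c.txt} staged={d.txt, e.txt}
After op 11 (modify c.txt): modified={b.txt, c.txt} staged={d.txt, e.txt}
After op 12 (git reset f.txt): modified={b.txt, c.txt} staged={d.txt, e.txt}
After op 13 (git commit): modified={b.txt, c.txt} staged={none}
After op 14 (modify a.txt): modified={a.txt, b.txt, c.txt} staged={none}
Final staged set: {none} -> count=0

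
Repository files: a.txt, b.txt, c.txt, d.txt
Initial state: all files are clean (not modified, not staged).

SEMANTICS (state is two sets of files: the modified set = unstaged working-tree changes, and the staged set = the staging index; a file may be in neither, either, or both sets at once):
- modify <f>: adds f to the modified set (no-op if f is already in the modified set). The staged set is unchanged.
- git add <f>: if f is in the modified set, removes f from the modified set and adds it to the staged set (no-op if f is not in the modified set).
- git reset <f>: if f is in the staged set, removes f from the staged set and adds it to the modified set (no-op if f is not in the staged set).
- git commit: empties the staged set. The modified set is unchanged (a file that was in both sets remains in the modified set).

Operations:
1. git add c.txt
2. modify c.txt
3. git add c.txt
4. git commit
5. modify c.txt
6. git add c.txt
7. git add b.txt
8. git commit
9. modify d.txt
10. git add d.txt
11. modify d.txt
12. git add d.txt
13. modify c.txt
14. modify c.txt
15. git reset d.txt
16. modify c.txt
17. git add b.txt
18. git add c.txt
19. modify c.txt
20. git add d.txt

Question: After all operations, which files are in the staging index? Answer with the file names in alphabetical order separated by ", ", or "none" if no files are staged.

Answer: c.txt, d.txt

Derivation:
After op 1 (git add c.txt): modified={none} staged={none}
After op 2 (modify c.txt): modified={c.txt} staged={none}
After op 3 (git add c.txt): modified={none} staged={c.txt}
After op 4 (git commit): modified={none} staged={none}
After op 5 (modify c.txt): modified={c.txt} staged={none}
After op 6 (git add c.txt): modified={none} staged={c.txt}
After op 7 (git add b.txt): modified={none} staged={c.txt}
After op 8 (git commit): modified={none} staged={none}
After op 9 (modify d.txt): modified={d.txt} staged={none}
After op 10 (git add d.txt): modified={none} staged={d.txt}
After op 11 (modify d.txt): modified={d.txt} staged={d.txt}
After op 12 (git add d.txt): modified={none} staged={d.txt}
After op 13 (modify c.txt): modified={c.txt} staged={d.txt}
After op 14 (modify c.txt): modified={c.txt} staged={d.txt}
After op 15 (git reset d.txt): modified={c.txt, d.txt} staged={none}
After op 16 (modify c.txt): modified={c.txt, d.txt} staged={none}
After op 17 (git add b.txt): modified={c.txt, d.txt} staged={none}
After op 18 (git add c.txt): modified={d.txt} staged={c.txt}
After op 19 (modify c.txt): modified={c.txt, d.txt} staged={c.txt}
After op 20 (git add d.txt): modified={c.txt} staged={c.txt, d.txt}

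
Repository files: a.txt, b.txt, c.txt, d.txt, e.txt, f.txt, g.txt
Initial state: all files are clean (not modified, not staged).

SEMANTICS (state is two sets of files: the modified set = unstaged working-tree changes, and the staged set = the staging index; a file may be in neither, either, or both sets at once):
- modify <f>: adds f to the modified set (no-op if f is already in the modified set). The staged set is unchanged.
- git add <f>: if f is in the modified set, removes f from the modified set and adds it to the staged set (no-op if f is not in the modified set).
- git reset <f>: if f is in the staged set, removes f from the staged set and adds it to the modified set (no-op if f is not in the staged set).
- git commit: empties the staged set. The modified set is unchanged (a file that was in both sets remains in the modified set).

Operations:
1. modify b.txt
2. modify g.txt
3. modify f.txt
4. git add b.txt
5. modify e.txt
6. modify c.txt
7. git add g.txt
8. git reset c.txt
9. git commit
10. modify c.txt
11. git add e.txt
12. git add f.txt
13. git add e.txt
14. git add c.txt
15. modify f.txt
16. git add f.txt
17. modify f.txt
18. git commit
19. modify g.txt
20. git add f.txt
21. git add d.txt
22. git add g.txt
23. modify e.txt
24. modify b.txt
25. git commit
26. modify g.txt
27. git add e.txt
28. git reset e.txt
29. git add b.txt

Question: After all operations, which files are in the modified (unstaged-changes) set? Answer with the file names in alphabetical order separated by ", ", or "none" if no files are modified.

Answer: e.txt, g.txt

Derivation:
After op 1 (modify b.txt): modified={b.txt} staged={none}
After op 2 (modify g.txt): modified={b.txt, g.txt} staged={none}
After op 3 (modify f.txt): modified={b.txt, f.txt, g.txt} staged={none}
After op 4 (git add b.txt): modified={f.txt, g.txt} staged={b.txt}
After op 5 (modify e.txt): modified={e.txt, f.txt, g.txt} staged={b.txt}
After op 6 (modify c.txt): modified={c.txt, e.txt, f.txt, g.txt} staged={b.txt}
After op 7 (git add g.txt): modified={c.txt, e.txt, f.txt} staged={b.txt, g.txt}
After op 8 (git reset c.txt): modified={c.txt, e.txt, f.txt} staged={b.txt, g.txt}
After op 9 (git commit): modified={c.txt, e.txt, f.txt} staged={none}
After op 10 (modify c.txt): modified={c.txt, e.txt, f.txt} staged={none}
After op 11 (git add e.txt): modified={c.txt, f.txt} staged={e.txt}
After op 12 (git add f.txt): modified={c.txt} staged={e.txt, f.txt}
After op 13 (git add e.txt): modified={c.txt} staged={e.txt, f.txt}
After op 14 (git add c.txt): modified={none} staged={c.txt, e.txt, f.txt}
After op 15 (modify f.txt): modified={f.txt} staged={c.txt, e.txt, f.txt}
After op 16 (git add f.txt): modified={none} staged={c.txt, e.txt, f.txt}
After op 17 (modify f.txt): modified={f.txt} staged={c.txt, e.txt, f.txt}
After op 18 (git commit): modified={f.txt} staged={none}
After op 19 (modify g.txt): modified={f.txt, g.txt} staged={none}
After op 20 (git add f.txt): modified={g.txt} staged={f.txt}
After op 21 (git add d.txt): modified={g.txt} staged={f.txt}
After op 22 (git add g.txt): modified={none} staged={f.txt, g.txt}
After op 23 (modify e.txt): modified={e.txt} staged={f.txt, g.txt}
After op 24 (modify b.txt): modified={b.txt, e.txt} staged={f.txt, g.txt}
After op 25 (git commit): modified={b.txt, e.txt} staged={none}
After op 26 (modify g.txt): modified={b.txt, e.txt, g.txt} staged={none}
After op 27 (git add e.txt): modified={b.txt, g.txt} staged={e.txt}
After op 28 (git reset e.txt): modified={b.txt, e.txt, g.txt} staged={none}
After op 29 (git add b.txt): modified={e.txt, g.txt} staged={b.txt}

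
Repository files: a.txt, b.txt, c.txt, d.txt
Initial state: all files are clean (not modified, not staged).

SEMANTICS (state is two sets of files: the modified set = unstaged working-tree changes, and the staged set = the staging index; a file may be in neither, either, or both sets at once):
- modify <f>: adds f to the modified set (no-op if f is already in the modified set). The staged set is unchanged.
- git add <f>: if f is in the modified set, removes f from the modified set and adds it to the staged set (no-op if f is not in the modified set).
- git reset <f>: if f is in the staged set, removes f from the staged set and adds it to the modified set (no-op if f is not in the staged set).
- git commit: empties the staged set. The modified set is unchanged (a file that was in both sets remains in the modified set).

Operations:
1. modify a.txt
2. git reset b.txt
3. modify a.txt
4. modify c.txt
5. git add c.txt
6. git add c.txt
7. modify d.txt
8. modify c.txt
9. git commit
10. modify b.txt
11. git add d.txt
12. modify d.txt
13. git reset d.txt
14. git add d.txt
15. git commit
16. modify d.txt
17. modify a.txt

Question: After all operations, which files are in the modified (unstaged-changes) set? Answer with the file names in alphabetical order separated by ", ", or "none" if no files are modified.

Answer: a.txt, b.txt, c.txt, d.txt

Derivation:
After op 1 (modify a.txt): modified={a.txt} staged={none}
After op 2 (git reset b.txt): modified={a.txt} staged={none}
After op 3 (modify a.txt): modified={a.txt} staged={none}
After op 4 (modify c.txt): modified={a.txt, c.txt} staged={none}
After op 5 (git add c.txt): modified={a.txt} staged={c.txt}
After op 6 (git add c.txt): modified={a.txt} staged={c.txt}
After op 7 (modify d.txt): modified={a.txt, d.txt} staged={c.txt}
After op 8 (modify c.txt): modified={a.txt, c.txt, d.txt} staged={c.txt}
After op 9 (git commit): modified={a.txt, c.txt, d.txt} staged={none}
After op 10 (modify b.txt): modified={a.txt, b.txt, c.txt, d.txt} staged={none}
After op 11 (git add d.txt): modified={a.txt, b.txt, c.txt} staged={d.txt}
After op 12 (modify d.txt): modified={a.txt, b.txt, c.txt, d.txt} staged={d.txt}
After op 13 (git reset d.txt): modified={a.txt, b.txt, c.txt, d.txt} staged={none}
After op 14 (git add d.txt): modified={a.txt, b.txt, c.txt} staged={d.txt}
After op 15 (git commit): modified={a.txt, b.txt, c.txt} staged={none}
After op 16 (modify d.txt): modified={a.txt, b.txt, c.txt, d.txt} staged={none}
After op 17 (modify a.txt): modified={a.txt, b.txt, c.txt, d.txt} staged={none}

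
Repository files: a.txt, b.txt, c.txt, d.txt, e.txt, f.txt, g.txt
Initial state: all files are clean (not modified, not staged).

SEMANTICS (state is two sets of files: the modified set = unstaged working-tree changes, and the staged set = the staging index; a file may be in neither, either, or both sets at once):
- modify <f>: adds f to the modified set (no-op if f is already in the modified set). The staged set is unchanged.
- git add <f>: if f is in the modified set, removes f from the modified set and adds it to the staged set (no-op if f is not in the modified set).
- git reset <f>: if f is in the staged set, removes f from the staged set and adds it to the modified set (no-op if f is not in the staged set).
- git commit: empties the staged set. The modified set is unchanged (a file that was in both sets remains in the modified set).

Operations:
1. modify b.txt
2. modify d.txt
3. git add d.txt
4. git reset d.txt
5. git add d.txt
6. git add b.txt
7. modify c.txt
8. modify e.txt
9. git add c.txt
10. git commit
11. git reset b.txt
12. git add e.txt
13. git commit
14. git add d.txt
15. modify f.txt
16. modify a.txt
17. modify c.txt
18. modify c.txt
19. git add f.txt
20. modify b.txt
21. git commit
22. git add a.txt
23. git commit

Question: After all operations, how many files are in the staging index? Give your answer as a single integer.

After op 1 (modify b.txt): modified={b.txt} staged={none}
After op 2 (modify d.txt): modified={b.txt, d.txt} staged={none}
After op 3 (git add d.txt): modified={b.txt} staged={d.txt}
After op 4 (git reset d.txt): modified={b.txt, d.txt} staged={none}
After op 5 (git add d.txt): modified={b.txt} staged={d.txt}
After op 6 (git add b.txt): modified={none} staged={b.txt, d.txt}
After op 7 (modify c.txt): modified={c.txt} staged={b.txt, d.txt}
After op 8 (modify e.txt): modified={c.txt, e.txt} staged={b.txt, d.txt}
After op 9 (git add c.txt): modified={e.txt} staged={b.txt, c.txt, d.txt}
After op 10 (git commit): modified={e.txt} staged={none}
After op 11 (git reset b.txt): modified={e.txt} staged={none}
After op 12 (git add e.txt): modified={none} staged={e.txt}
After op 13 (git commit): modified={none} staged={none}
After op 14 (git add d.txt): modified={none} staged={none}
After op 15 (modify f.txt): modified={f.txt} staged={none}
After op 16 (modify a.txt): modified={a.txt, f.txt} staged={none}
After op 17 (modify c.txt): modified={a.txt, c.txt, f.txt} staged={none}
After op 18 (modify c.txt): modified={a.txt, c.txt, f.txt} staged={none}
After op 19 (git add f.txt): modified={a.txt, c.txt} staged={f.txt}
After op 20 (modify b.txt): modified={a.txt, b.txt, c.txt} staged={f.txt}
After op 21 (git commit): modified={a.txt, b.txt, c.txt} staged={none}
After op 22 (git add a.txt): modified={b.txt, c.txt} staged={a.txt}
After op 23 (git commit): modified={b.txt, c.txt} staged={none}
Final staged set: {none} -> count=0

Answer: 0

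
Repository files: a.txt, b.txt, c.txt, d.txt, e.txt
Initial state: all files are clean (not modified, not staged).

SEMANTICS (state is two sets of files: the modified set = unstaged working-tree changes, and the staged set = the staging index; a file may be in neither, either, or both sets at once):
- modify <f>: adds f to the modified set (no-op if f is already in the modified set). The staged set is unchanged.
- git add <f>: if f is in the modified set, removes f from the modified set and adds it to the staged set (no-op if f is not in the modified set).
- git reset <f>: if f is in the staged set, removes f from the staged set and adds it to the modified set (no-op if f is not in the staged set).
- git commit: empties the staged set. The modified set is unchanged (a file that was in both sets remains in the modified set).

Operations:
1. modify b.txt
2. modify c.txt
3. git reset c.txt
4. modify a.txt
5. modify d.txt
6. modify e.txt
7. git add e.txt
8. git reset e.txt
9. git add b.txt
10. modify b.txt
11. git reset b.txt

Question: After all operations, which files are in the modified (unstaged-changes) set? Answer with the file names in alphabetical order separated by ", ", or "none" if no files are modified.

After op 1 (modify b.txt): modified={b.txt} staged={none}
After op 2 (modify c.txt): modified={b.txt, c.txt} staged={none}
After op 3 (git reset c.txt): modified={b.txt, c.txt} staged={none}
After op 4 (modify a.txt): modified={a.txt, b.txt, c.txt} staged={none}
After op 5 (modify d.txt): modified={a.txt, b.txt, c.txt, d.txt} staged={none}
After op 6 (modify e.txt): modified={a.txt, b.txt, c.txt, d.txt, e.txt} staged={none}
After op 7 (git add e.txt): modified={a.txt, b.txt, c.txt, d.txt} staged={e.txt}
After op 8 (git reset e.txt): modified={a.txt, b.txt, c.txt, d.txt, e.txt} staged={none}
After op 9 (git add b.txt): modified={a.txt, c.txt, d.txt, e.txt} staged={b.txt}
After op 10 (modify b.txt): modified={a.txt, b.txt, c.txt, d.txt, e.txt} staged={b.txt}
After op 11 (git reset b.txt): modified={a.txt, b.txt, c.txt, d.txt, e.txt} staged={none}

Answer: a.txt, b.txt, c.txt, d.txt, e.txt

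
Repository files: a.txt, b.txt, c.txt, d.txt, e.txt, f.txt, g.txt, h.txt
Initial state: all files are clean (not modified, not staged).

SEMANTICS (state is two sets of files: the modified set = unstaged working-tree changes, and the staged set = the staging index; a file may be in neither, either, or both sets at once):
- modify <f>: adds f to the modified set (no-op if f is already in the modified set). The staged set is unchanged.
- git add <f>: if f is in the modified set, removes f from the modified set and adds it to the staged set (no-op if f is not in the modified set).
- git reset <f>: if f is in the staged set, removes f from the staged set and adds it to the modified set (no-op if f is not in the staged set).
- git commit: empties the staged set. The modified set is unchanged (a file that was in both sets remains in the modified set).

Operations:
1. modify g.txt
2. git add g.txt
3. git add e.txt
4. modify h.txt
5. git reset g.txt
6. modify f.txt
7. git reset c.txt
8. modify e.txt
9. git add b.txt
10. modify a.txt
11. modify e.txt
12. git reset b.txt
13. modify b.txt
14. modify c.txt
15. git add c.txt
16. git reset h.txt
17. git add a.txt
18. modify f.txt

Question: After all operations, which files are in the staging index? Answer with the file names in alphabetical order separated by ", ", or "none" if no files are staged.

Answer: a.txt, c.txt

Derivation:
After op 1 (modify g.txt): modified={g.txt} staged={none}
After op 2 (git add g.txt): modified={none} staged={g.txt}
After op 3 (git add e.txt): modified={none} staged={g.txt}
After op 4 (modify h.txt): modified={h.txt} staged={g.txt}
After op 5 (git reset g.txt): modified={g.txt, h.txt} staged={none}
After op 6 (modify f.txt): modified={f.txt, g.txt, h.txt} staged={none}
After op 7 (git reset c.txt): modified={f.txt, g.txt, h.txt} staged={none}
After op 8 (modify e.txt): modified={e.txt, f.txt, g.txt, h.txt} staged={none}
After op 9 (git add b.txt): modified={e.txt, f.txt, g.txt, h.txt} staged={none}
After op 10 (modify a.txt): modified={a.txt, e.txt, f.txt, g.txt, h.txt} staged={none}
After op 11 (modify e.txt): modified={a.txt, e.txt, f.txt, g.txt, h.txt} staged={none}
After op 12 (git reset b.txt): modified={a.txt, e.txt, f.txt, g.txt, h.txt} staged={none}
After op 13 (modify b.txt): modified={a.txt, b.txt, e.txt, f.txt, g.txt, h.txt} staged={none}
After op 14 (modify c.txt): modified={a.txt, b.txt, c.txt, e.txt, f.txt, g.txt, h.txt} staged={none}
After op 15 (git add c.txt): modified={a.txt, b.txt, e.txt, f.txt, g.txt, h.txt} staged={c.txt}
After op 16 (git reset h.txt): modified={a.txt, b.txt, e.txt, f.txt, g.txt, h.txt} staged={c.txt}
After op 17 (git add a.txt): modified={b.txt, e.txt, f.txt, g.txt, h.txt} staged={a.txt, c.txt}
After op 18 (modify f.txt): modified={b.txt, e.txt, f.txt, g.txt, h.txt} staged={a.txt, c.txt}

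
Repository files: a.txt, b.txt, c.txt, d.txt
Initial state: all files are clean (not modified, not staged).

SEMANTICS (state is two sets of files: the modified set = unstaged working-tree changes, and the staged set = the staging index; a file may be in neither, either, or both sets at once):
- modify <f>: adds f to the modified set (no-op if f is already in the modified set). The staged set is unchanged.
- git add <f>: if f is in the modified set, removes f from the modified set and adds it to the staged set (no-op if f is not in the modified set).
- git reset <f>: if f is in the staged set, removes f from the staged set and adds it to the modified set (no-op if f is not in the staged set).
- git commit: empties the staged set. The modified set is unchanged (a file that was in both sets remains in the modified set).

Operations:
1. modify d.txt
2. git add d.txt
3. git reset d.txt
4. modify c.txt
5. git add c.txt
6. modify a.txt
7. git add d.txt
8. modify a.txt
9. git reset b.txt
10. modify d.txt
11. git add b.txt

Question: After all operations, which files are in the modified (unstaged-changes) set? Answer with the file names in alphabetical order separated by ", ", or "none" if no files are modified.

After op 1 (modify d.txt): modified={d.txt} staged={none}
After op 2 (git add d.txt): modified={none} staged={d.txt}
After op 3 (git reset d.txt): modified={d.txt} staged={none}
After op 4 (modify c.txt): modified={c.txt, d.txt} staged={none}
After op 5 (git add c.txt): modified={d.txt} staged={c.txt}
After op 6 (modify a.txt): modified={a.txt, d.txt} staged={c.txt}
After op 7 (git add d.txt): modified={a.txt} staged={c.txt, d.txt}
After op 8 (modify a.txt): modified={a.txt} staged={c.txt, d.txt}
After op 9 (git reset b.txt): modified={a.txt} staged={c.txt, d.txt}
After op 10 (modify d.txt): modified={a.txt, d.txt} staged={c.txt, d.txt}
After op 11 (git add b.txt): modified={a.txt, d.txt} staged={c.txt, d.txt}

Answer: a.txt, d.txt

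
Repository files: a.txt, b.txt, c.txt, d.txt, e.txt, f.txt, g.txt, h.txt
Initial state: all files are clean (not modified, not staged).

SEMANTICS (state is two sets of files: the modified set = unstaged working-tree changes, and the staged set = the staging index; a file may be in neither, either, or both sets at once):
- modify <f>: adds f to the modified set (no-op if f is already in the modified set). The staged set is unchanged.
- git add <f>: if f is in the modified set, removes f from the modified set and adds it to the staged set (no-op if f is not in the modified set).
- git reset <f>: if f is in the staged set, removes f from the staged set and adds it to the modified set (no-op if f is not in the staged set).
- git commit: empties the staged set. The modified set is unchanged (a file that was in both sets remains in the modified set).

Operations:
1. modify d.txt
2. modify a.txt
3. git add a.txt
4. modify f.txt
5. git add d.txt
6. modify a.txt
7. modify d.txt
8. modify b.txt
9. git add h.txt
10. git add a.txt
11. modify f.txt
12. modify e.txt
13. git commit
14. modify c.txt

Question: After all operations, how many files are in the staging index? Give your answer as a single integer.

Answer: 0

Derivation:
After op 1 (modify d.txt): modified={d.txt} staged={none}
After op 2 (modify a.txt): modified={a.txt, d.txt} staged={none}
After op 3 (git add a.txt): modified={d.txt} staged={a.txt}
After op 4 (modify f.txt): modified={d.txt, f.txt} staged={a.txt}
After op 5 (git add d.txt): modified={f.txt} staged={a.txt, d.txt}
After op 6 (modify a.txt): modified={a.txt, f.txt} staged={a.txt, d.txt}
After op 7 (modify d.txt): modified={a.txt, d.txt, f.txt} staged={a.txt, d.txt}
After op 8 (modify b.txt): modified={a.txt, b.txt, d.txt, f.txt} staged={a.txt, d.txt}
After op 9 (git add h.txt): modified={a.txt, b.txt, d.txt, f.txt} staged={a.txt, d.txt}
After op 10 (git add a.txt): modified={b.txt, d.txt, f.txt} staged={a.txt, d.txt}
After op 11 (modify f.txt): modified={b.txt, d.txt, f.txt} staged={a.txt, d.txt}
After op 12 (modify e.txt): modified={b.txt, d.txt, e.txt, f.txt} staged={a.txt, d.txt}
After op 13 (git commit): modified={b.txt, d.txt, e.txt, f.txt} staged={none}
After op 14 (modify c.txt): modified={b.txt, c.txt, d.txt, e.txt, f.txt} staged={none}
Final staged set: {none} -> count=0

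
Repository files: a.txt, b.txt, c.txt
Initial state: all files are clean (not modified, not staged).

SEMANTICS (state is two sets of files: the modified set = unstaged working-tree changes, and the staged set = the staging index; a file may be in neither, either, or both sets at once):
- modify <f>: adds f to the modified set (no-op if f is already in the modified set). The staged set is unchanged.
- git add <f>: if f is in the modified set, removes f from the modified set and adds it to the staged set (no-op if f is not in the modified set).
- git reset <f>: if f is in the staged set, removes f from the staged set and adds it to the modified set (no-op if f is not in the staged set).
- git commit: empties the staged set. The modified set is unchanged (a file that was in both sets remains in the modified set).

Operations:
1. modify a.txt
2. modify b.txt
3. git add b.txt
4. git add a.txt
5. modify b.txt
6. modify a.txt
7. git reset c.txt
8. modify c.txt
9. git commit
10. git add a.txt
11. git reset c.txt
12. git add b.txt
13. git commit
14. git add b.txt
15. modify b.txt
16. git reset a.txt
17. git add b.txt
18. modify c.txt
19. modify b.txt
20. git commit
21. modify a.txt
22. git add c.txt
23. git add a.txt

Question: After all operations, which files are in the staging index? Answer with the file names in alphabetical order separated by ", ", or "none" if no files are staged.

Answer: a.txt, c.txt

Derivation:
After op 1 (modify a.txt): modified={a.txt} staged={none}
After op 2 (modify b.txt): modified={a.txt, b.txt} staged={none}
After op 3 (git add b.txt): modified={a.txt} staged={b.txt}
After op 4 (git add a.txt): modified={none} staged={a.txt, b.txt}
After op 5 (modify b.txt): modified={b.txt} staged={a.txt, b.txt}
After op 6 (modify a.txt): modified={a.txt, b.txt} staged={a.txt, b.txt}
After op 7 (git reset c.txt): modified={a.txt, b.txt} staged={a.txt, b.txt}
After op 8 (modify c.txt): modified={a.txt, b.txt, c.txt} staged={a.txt, b.txt}
After op 9 (git commit): modified={a.txt, b.txt, c.txt} staged={none}
After op 10 (git add a.txt): modified={b.txt, c.txt} staged={a.txt}
After op 11 (git reset c.txt): modified={b.txt, c.txt} staged={a.txt}
After op 12 (git add b.txt): modified={c.txt} staged={a.txt, b.txt}
After op 13 (git commit): modified={c.txt} staged={none}
After op 14 (git add b.txt): modified={c.txt} staged={none}
After op 15 (modify b.txt): modified={b.txt, c.txt} staged={none}
After op 16 (git reset a.txt): modified={b.txt, c.txt} staged={none}
After op 17 (git add b.txt): modified={c.txt} staged={b.txt}
After op 18 (modify c.txt): modified={c.txt} staged={b.txt}
After op 19 (modify b.txt): modified={b.txt, c.txt} staged={b.txt}
After op 20 (git commit): modified={b.txt, c.txt} staged={none}
After op 21 (modify a.txt): modified={a.txt, b.txt, c.txt} staged={none}
After op 22 (git add c.txt): modified={a.txt, b.txt} staged={c.txt}
After op 23 (git add a.txt): modified={b.txt} staged={a.txt, c.txt}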